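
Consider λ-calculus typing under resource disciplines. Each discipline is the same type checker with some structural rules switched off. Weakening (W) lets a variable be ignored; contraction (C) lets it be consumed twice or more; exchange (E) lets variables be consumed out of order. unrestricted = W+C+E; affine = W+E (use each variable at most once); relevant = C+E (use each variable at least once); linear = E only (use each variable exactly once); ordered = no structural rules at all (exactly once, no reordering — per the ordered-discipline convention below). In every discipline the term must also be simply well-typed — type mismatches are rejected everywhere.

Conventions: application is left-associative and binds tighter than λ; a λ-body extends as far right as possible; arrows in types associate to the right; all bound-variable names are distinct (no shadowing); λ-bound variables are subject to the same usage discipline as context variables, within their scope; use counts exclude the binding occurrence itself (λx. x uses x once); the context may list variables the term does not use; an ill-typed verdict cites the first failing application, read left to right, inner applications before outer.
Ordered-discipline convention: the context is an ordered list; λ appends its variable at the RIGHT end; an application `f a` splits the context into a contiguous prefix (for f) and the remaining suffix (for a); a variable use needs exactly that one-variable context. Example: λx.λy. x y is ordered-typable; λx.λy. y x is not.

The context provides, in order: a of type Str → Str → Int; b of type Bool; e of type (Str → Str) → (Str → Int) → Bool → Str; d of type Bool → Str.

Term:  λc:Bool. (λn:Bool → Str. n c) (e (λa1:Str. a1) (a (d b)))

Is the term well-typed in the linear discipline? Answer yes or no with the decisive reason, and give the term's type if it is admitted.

yes — single use per variable (a, b, e, d, c, n, a1); term : Bool → Str
usage: a: 1, b: 1, e: 1, d: 1, c (bound): 1, n (bound): 1, a1 (bound): 1
order of uses: n, c, e, a1, a, d, b
typing: well-typed at Bool → Str
across the five disciplines: ordered ✗, linear ✓, affine ✓, relevant ✓, unrestricted ✓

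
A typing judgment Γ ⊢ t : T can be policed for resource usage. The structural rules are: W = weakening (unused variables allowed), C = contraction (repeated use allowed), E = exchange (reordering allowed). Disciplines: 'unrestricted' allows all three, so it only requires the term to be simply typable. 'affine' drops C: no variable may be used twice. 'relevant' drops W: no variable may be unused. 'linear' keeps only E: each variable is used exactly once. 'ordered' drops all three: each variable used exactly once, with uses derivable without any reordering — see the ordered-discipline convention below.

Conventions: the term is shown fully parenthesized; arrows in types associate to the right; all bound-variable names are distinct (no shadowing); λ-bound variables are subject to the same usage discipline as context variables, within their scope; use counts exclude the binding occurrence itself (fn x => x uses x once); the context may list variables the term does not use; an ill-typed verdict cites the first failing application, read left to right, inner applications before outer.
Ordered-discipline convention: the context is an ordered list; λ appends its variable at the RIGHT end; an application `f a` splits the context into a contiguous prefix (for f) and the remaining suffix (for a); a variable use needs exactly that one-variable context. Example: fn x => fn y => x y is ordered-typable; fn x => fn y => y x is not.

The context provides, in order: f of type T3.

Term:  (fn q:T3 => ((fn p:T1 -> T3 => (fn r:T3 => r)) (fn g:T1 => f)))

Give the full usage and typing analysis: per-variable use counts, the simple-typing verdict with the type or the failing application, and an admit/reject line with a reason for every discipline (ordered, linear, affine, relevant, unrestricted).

usage: f ×1, q (λ-bound) ×0, p (λ-bound) ×0, r (λ-bound) ×1, g (λ-bound) ×0
use order (left to right): r, f
typing: well-typed at T3 -> T3 -> T3
ordered ✗ (q, p, g never used (weakening))
linear ✗ (q, p, g never used (weakening))
affine ✓ (none of f, q, p, r, g used more than once)
relevant ✗ (q, p, g never used (weakening))
unrestricted ✓ (type-checks (T3 -> T3 -> T3) and nothing is barred)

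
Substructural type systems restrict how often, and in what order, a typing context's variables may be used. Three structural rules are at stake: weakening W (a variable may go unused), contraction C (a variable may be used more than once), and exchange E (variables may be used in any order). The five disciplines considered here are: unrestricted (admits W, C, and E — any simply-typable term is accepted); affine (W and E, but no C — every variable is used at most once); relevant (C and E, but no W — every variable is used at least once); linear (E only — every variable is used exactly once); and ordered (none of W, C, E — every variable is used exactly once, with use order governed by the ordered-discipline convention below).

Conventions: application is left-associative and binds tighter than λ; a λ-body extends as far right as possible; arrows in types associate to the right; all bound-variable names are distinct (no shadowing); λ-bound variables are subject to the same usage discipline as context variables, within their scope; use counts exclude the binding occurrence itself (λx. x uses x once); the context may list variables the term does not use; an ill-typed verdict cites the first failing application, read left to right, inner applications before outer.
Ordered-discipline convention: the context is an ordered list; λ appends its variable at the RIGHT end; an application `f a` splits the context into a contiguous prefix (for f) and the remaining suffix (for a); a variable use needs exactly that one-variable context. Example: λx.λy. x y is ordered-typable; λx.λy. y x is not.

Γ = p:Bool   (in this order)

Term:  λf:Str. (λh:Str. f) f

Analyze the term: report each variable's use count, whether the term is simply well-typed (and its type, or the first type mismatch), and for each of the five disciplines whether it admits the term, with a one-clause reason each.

counts: p: 0; f [bound]: 2; h [bound]: 0
use order (left to right): f, f
typing: the term checks, with type Str → Str
ordered ✗ (needs contraction — f ×2; needs weakening: p, h unused)
linear ✗ (needs contraction — f ×2; needs weakening: p, h unused)
affine ✗ (needs contraction — f ×2)
relevant ✗ (needs weakening: p, h unused)
unrestricted ✓ (typability at Str → Str is all that's needed)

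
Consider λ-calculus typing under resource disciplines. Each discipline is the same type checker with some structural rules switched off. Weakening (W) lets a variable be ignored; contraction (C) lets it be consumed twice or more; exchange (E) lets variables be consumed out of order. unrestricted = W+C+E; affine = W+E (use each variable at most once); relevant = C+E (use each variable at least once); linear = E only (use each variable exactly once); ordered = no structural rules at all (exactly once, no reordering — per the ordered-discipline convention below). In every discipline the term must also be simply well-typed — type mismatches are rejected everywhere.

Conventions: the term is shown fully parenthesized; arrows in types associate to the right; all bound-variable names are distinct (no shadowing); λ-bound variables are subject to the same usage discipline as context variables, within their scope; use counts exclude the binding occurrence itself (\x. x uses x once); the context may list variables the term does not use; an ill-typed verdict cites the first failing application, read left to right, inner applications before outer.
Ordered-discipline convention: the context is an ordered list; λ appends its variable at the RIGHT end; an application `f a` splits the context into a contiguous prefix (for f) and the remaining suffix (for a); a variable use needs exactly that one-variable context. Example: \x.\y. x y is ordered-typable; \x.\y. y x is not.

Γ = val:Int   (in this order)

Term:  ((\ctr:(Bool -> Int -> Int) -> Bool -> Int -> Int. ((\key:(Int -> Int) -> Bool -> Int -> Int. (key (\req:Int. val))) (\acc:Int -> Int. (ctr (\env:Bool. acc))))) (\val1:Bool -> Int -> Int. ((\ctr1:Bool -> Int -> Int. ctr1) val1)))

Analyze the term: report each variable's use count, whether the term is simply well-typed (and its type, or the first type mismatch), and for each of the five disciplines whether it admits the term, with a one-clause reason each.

variable uses: val: 1, ctr (bound): 1, key (bound): 1, req (bound): 0, acc (bound): 1, env (bound): 0, val1 (bound): 1, ctr1 (bound): 1
uses in reading order: key, val, ctr, acc, ctr1, val1
typing: ✓ — Bool -> Int -> Int
ordered ✗ (unused: req, env — weakening required)
linear ✗ (unused: req, env — weakening required)
affine ✓ (val, ctr, key, req, acc, env, val1, ctr1: no repeats, contraction unneeded)
relevant ✗ (unused: req, env — weakening required)
unrestricted ✓ (typability at Bool -> Int -> Int is all that's needed)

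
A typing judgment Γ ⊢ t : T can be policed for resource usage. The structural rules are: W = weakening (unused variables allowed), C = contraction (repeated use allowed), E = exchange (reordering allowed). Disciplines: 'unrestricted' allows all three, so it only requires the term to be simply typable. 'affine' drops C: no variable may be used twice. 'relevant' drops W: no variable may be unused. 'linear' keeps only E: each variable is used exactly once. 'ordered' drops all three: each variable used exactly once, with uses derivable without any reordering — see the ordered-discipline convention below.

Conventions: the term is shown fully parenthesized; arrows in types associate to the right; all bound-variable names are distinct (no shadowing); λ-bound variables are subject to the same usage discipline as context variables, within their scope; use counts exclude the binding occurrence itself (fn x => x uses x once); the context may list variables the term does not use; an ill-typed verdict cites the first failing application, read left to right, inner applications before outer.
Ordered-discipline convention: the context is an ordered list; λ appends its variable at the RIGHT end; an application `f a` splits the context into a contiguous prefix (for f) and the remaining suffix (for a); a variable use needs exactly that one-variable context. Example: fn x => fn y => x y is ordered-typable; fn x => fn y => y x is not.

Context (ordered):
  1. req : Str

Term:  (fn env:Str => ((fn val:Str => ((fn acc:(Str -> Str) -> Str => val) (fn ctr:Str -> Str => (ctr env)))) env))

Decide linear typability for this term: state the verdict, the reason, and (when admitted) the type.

no — uses contraction: env ×2; unused: req, acc — weakening required
usage: req: 0; env (bound): 2; val (bound): 1; acc (bound): 0; ctr (bound): 1
use order (left to right): val, ctr, env, env
typing: well-typed at Str -> Str
summary: ordered ✗ | linear ✗ | affine ✗ | relevant ✗ | unrestricted ✓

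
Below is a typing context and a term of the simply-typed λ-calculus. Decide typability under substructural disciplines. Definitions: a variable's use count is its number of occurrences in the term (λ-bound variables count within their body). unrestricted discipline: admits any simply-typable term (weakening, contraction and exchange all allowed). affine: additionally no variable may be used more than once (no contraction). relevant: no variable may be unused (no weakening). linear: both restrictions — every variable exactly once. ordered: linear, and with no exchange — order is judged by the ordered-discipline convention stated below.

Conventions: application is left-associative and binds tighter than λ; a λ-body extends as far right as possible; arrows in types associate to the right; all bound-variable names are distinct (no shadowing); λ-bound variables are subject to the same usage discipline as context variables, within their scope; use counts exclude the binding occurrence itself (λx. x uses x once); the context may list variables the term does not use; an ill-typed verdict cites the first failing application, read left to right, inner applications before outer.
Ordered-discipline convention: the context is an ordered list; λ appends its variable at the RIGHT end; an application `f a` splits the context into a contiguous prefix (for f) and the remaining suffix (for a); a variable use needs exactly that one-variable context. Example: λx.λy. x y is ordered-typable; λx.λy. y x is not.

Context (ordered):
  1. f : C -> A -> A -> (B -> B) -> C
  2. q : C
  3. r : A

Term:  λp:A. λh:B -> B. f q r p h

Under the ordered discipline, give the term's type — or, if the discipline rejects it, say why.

term : A -> (B -> B) -> C
counts: f: 1; q: 1; r: 1; p [bound]: 1; h [bound]: 1
left-to-right use order: f, q, r, p, h
typing: the term checks, with type A -> (B -> B) -> C
per-discipline verdicts: ordered ✓, linear ✓, affine ✓, relevant ✓, unrestricted ✓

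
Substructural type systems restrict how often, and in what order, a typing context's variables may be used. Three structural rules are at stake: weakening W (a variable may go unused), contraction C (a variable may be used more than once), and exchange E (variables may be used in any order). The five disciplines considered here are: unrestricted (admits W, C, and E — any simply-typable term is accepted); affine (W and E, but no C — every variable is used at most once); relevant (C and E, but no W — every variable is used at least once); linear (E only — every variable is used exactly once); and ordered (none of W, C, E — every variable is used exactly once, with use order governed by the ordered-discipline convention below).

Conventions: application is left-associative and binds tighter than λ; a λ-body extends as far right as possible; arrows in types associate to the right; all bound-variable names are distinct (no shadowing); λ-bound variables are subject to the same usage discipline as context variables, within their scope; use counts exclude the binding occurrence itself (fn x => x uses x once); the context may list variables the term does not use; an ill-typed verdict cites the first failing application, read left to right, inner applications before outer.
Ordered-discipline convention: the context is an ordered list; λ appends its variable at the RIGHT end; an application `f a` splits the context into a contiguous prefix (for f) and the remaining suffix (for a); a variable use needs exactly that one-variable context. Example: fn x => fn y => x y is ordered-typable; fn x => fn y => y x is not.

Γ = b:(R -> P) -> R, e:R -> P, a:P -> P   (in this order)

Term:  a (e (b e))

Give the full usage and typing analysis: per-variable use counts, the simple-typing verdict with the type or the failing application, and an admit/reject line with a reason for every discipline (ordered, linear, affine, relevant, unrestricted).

variable uses: b ×1; e ×2; a ×1
use order (left to right): a, e, b, e
typing: the term checks, with type P
ordered ✗ (e ×2 used more than once (contraction))
linear ✗ (e ×2 used more than once (contraction))
affine ✗ (e ×2 used more than once (contraction))
relevant ✓ (every one of b, e, a appears)
unrestricted ✓ (well-typed at P; no restrictions here)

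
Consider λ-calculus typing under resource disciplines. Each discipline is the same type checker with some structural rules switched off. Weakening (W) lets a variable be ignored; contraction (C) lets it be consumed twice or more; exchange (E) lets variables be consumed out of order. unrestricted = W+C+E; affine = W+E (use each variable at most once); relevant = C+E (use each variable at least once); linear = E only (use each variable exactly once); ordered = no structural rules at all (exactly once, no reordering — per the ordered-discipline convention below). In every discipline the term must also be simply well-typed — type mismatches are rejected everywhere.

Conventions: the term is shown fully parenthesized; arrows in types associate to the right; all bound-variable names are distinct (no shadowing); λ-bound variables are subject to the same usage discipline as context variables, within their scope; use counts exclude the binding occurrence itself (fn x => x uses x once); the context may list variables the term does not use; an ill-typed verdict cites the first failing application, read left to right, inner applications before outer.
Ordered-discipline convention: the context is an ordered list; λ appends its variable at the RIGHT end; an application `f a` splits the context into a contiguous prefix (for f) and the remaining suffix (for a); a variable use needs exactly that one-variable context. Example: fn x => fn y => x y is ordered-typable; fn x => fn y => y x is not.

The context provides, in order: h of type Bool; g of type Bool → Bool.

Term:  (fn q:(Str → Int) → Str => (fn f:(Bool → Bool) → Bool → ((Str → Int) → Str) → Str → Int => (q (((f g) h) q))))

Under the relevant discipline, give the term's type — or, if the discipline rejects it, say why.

term : ((Str → Int) → Str) → ((Bool → Bool) → Bool → ((Str → Int) → Str) → Str → Int) → Str
usage: h=1, g=1, q (λ-bound)=2, f (λ-bound)=1
use order (left to right): q, f, g, h, q
typing: well-typed at ((Str → Int) → Str) → ((Bool → Bool) → Bool → ((Str → Int) → Str) → Str → Int) → Str
across the five disciplines: ordered ✗; linear ✗; affine ✗; relevant ✓; unrestricted ✓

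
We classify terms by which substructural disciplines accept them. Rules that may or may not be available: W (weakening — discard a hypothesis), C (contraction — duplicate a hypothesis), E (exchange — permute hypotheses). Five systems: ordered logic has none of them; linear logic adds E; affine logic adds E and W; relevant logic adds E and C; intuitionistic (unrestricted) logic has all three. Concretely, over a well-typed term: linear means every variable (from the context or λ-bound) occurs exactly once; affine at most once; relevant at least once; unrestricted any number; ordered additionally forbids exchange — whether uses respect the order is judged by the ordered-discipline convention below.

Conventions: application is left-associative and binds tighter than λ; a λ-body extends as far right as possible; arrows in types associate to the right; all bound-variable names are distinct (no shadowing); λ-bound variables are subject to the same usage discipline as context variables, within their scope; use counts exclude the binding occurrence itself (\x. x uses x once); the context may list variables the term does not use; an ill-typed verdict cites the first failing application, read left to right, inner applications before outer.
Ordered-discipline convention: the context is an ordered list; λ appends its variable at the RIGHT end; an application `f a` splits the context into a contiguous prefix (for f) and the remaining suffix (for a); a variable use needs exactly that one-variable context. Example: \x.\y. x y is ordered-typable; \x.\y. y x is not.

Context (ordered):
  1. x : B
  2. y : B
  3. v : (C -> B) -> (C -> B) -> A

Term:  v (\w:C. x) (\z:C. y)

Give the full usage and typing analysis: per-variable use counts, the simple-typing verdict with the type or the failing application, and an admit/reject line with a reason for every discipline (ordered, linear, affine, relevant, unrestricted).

counts: x: 1×; y: 1×; v: 1×; w (bound): 0×; z (bound): 0×
uses in reading order: v, x, y
typing: well-typed — term : A
ordered: ✗, unused: w, z — weakening required
linear: ✗, unused: w, z — weakening required
affine: ✓, x, y, v, w, z: no repeats, contraction unneeded
relevant: ✗, unused: w, z — weakening required
unrestricted: ✓, type-checks (A) and nothing is barred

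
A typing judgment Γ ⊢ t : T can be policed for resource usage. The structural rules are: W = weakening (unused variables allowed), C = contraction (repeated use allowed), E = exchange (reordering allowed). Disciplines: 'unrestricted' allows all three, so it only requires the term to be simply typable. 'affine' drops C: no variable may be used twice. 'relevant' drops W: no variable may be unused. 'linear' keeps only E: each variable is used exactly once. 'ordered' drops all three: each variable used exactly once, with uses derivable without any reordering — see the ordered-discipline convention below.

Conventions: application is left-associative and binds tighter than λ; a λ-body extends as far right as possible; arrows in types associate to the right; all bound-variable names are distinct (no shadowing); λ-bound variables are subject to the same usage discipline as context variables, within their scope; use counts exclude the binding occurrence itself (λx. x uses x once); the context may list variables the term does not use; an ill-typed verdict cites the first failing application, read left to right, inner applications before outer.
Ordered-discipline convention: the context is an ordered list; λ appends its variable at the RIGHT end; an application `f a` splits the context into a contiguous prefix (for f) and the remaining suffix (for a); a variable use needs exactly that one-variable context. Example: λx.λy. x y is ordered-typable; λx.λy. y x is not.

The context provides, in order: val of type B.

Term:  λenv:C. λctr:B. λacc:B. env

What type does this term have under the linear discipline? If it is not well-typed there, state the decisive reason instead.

not well-typed under linear — val, ctr, acc left unused
variable uses: val: 0, env [bound]: 1, ctr [bound]: 0, acc [bound]: 0
uses in reading order: env
typing: the term checks, with type C → B → B → C
across the five disciplines: ordered ✗, linear ✗, affine ✓, relevant ✗, unrestricted ✓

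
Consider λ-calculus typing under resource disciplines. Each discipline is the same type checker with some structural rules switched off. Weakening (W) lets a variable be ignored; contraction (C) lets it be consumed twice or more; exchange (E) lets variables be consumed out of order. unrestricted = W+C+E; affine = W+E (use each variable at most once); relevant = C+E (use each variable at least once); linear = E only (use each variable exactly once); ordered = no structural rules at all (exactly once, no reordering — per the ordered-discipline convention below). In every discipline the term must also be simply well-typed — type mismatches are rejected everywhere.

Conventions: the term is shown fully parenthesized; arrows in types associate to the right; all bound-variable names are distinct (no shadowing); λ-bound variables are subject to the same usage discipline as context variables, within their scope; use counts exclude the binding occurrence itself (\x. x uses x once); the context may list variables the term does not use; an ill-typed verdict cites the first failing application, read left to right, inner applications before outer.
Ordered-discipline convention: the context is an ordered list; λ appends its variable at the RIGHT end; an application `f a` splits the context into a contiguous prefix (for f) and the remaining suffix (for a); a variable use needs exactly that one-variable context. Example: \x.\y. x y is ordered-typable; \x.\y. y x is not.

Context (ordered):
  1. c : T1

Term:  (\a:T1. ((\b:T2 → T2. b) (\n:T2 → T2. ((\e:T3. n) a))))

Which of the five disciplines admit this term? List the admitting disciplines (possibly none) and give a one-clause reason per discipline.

admitted by: none
counts: c ×0, a (λ-bound) ×1, b (λ-bound) ×1, n (λ-bound) ×1, e (λ-bound) ×0
order of uses: b, n, a
typing: ill-typed: an argument T1 mismatches the expected T3
ordered ✗ (the type mismatch rejects it)
linear ✗ (not simply typable)
affine ✗ (fails simple typing)
relevant ✗ (a type mismatch blocks all five)
unrestricted ✗ (the type mismatch rejects it)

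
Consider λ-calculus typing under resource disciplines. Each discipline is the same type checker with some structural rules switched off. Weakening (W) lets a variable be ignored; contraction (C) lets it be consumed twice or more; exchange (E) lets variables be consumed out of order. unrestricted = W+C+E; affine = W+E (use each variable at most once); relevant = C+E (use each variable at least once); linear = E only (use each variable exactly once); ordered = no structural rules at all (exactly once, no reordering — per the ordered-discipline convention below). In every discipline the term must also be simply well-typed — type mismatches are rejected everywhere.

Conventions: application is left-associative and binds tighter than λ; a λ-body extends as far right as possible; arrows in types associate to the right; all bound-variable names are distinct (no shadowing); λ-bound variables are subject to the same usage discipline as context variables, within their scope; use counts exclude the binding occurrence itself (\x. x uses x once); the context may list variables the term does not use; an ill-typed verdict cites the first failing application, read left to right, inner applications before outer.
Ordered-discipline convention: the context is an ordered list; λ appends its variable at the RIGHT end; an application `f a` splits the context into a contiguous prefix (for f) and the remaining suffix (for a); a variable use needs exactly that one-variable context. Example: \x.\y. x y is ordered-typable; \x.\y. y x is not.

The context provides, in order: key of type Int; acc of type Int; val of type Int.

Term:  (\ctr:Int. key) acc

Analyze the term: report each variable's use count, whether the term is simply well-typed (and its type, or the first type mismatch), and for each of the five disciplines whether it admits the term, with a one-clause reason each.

use counts: key: 1; acc: 1; val: 0; ctr [bound]: 0
use order (left to right): key, acc
typing: ✓ — Int
ordered ✗ (unused: val, ctr — weakening required)
linear ✗ (unused: val, ctr — weakening required)
affine ✓ (none of key, acc, val, ctr used more than once)
relevant ✗ (unused: val, ctr — weakening required)
unrestricted ✓ (type-checks (Int) and nothing is barred)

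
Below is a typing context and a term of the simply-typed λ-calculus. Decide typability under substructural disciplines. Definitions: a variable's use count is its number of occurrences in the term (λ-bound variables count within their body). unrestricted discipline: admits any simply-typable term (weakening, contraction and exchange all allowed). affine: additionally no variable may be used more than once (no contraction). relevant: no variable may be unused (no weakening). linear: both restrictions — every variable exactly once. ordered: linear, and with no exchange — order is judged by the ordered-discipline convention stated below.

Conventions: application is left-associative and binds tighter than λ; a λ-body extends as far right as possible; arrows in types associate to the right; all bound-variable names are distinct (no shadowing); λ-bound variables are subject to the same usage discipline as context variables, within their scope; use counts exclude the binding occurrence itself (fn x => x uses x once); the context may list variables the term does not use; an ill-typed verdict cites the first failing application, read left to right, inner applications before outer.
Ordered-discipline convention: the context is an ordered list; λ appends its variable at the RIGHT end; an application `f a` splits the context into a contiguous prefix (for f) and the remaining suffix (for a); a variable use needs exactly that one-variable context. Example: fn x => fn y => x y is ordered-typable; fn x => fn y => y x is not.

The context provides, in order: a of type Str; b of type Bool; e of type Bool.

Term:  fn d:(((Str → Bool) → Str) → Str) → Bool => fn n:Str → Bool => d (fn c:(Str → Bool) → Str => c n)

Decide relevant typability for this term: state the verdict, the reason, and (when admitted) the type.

no — needs weakening: a, b, e unused
usage: a: 0×, b: 0×, e: 0×, d [bound]: 1×, n [bound]: 1×, c [bound]: 1×
left-to-right use order: d, c, n
typing: well-typed — term : ((((Str → Bool) → Str) → Str) → Bool) → (Str → Bool) → Bool
per-discipline verdicts: ordered ✗ · linear ✗ · affine ✓ · relevant ✗ · unrestricted ✓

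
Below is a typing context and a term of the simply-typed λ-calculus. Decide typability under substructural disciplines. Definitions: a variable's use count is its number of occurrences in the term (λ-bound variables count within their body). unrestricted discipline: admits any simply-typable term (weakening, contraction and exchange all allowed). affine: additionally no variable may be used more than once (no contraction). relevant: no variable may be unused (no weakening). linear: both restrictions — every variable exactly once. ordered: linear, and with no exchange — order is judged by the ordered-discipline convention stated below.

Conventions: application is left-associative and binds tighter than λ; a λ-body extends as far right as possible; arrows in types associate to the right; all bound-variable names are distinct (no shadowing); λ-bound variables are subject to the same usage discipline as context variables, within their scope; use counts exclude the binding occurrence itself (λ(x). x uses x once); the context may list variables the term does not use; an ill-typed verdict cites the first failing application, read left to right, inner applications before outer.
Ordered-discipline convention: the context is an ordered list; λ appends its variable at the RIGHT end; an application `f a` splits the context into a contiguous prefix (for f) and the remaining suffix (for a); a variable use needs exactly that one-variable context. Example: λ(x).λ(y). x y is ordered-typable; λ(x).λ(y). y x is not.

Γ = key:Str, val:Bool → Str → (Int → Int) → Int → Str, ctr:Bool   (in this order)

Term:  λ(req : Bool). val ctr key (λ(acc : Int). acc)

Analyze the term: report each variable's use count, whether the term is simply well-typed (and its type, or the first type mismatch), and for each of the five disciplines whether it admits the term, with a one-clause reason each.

counts: key: 1; val: 1; ctr: 1; req (bound): 0; acc (bound): 1
order of uses: val, ctr, key, acc
typing: the term checks, with type Bool → Int → Str
ordered ✗ (req left unused)
linear ✗ (req left unused)
affine ✓ (key, val, ctr, req, acc: no repeats, contraction unneeded)
relevant ✗ (req left unused)
unrestricted ✓ (typability at Bool → Int → Str is all that's needed)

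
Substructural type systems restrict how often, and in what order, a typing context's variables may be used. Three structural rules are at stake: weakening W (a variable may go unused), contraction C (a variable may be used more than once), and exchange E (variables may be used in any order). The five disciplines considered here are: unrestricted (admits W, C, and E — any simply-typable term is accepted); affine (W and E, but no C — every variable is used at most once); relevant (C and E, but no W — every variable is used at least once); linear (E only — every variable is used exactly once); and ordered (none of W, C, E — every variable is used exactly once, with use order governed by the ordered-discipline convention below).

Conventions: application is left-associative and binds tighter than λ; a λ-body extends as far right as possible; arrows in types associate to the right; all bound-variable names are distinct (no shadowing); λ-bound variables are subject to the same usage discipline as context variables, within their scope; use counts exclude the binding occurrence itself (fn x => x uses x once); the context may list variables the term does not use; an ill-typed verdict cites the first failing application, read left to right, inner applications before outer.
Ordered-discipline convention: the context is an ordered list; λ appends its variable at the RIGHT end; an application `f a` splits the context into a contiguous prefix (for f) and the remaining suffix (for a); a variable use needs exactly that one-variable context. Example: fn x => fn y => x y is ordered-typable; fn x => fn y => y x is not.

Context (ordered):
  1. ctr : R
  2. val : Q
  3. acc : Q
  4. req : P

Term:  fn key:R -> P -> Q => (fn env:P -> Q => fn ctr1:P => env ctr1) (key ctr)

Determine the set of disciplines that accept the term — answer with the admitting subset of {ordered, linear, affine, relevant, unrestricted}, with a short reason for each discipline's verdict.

admitted in: affine, unrestricted
use counts: ctr: 1×, val: 0×, acc: 0×, req: 0×, key [bound]: 1×, env [bound]: 1×, ctr1 [bound]: 1×
uses in reading order: env, ctr1, key, ctr
typing: well-typed at (R -> P -> Q) -> P -> Q
ordered: ✗, unused: val, acc, req — weakening required
linear: ✗, unused: val, acc, req — weakening required
affine: ✓, at most one use each (ctr, val, acc, req, key, env, ctr1)
relevant: ✗, unused: val, acc, req — weakening required
unrestricted: ✓, simply typable at (R -> P -> Q) -> P -> Q; W, C, E all held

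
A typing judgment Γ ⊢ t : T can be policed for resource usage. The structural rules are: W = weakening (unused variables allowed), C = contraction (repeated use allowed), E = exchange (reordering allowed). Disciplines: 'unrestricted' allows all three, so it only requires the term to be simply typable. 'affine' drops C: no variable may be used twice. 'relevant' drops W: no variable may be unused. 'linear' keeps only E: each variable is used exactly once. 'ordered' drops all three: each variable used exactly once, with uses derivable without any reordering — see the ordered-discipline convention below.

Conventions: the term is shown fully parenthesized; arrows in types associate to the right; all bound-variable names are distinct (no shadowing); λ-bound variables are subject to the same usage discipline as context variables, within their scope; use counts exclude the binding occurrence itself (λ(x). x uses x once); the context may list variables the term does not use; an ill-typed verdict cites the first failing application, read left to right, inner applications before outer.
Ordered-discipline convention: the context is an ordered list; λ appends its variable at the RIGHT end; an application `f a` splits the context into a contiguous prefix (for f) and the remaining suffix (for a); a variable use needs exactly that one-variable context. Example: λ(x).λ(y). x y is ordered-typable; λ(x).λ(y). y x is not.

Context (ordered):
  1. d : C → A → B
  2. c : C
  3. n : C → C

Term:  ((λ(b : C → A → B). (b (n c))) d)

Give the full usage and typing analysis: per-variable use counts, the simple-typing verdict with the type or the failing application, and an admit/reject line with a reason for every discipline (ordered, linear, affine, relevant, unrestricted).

variable uses: d ×1, c ×1, n ×1, b (bound) ×1
order of uses: b, n, c, d
typing: well-typed at A → B
ordered: ✗ — no ordered split (uses run b, n, c, d)
linear: ✓ — single use per variable (d, c, n, b)
affine: ✓ — none of d, c, n, b used more than once
relevant: ✓ — every one of d, c, n, b appears
unrestricted: ✓ — typability at A → B is all that's needed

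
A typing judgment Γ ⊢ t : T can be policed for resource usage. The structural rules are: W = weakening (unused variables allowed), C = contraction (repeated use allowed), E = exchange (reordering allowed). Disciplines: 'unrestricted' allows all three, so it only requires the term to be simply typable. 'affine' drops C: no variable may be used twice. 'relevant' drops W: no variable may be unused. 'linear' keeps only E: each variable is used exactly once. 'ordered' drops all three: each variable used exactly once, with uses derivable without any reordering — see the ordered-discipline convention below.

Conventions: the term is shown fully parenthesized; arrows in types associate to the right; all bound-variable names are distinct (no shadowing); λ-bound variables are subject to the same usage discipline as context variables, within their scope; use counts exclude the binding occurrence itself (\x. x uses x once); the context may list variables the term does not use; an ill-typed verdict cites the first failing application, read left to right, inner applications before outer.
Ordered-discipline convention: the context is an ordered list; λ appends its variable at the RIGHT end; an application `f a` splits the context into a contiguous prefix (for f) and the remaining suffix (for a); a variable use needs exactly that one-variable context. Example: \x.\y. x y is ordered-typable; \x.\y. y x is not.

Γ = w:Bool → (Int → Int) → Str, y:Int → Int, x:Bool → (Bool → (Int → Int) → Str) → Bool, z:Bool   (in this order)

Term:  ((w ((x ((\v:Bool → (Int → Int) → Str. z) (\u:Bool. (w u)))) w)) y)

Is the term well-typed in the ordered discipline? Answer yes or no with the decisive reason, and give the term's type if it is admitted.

no — repeated use of w ×3; needs weakening: v unused
usage: w ×3; y ×1; x ×1; z ×1; v (λ-bound) ×0; u (λ-bound) ×1
use order (left to right): w, x, z, w, u, w, y
typing: well-typed at Str
summary: ordered ✗, linear ✗, affine ✗, relevant ✗, unrestricted ✓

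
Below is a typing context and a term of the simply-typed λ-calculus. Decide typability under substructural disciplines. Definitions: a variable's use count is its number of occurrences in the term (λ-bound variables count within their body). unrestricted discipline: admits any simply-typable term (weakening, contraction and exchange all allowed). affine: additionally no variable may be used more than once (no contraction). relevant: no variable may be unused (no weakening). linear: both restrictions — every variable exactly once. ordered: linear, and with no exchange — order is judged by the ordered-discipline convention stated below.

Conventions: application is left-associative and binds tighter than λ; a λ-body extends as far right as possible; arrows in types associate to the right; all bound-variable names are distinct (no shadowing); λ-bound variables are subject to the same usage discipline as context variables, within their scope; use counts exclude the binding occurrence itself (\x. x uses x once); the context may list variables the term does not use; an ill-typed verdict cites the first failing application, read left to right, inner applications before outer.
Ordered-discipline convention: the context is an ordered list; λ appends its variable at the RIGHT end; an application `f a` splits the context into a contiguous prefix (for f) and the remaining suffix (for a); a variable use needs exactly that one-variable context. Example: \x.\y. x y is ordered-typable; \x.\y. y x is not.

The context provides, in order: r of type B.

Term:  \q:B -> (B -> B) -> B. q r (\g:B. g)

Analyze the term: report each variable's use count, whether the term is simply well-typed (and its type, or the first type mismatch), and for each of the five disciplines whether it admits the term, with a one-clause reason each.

variable uses: r: 1; q (bound): 1; g (bound): 1
uses in reading order: q, r, g
typing: well-typed — term : (B -> (B -> B) -> B) -> B
ordered: ✗, no ordered split (uses run q, r, g)
linear: ✓, exactly-once usage across r, q, g
affine: ✓, at most one use each (r, q, g)
relevant: ✓, at least one use each (r, q, g)
unrestricted: ✓, simply typable at (B -> (B -> B) -> B) -> B; W, C, E all held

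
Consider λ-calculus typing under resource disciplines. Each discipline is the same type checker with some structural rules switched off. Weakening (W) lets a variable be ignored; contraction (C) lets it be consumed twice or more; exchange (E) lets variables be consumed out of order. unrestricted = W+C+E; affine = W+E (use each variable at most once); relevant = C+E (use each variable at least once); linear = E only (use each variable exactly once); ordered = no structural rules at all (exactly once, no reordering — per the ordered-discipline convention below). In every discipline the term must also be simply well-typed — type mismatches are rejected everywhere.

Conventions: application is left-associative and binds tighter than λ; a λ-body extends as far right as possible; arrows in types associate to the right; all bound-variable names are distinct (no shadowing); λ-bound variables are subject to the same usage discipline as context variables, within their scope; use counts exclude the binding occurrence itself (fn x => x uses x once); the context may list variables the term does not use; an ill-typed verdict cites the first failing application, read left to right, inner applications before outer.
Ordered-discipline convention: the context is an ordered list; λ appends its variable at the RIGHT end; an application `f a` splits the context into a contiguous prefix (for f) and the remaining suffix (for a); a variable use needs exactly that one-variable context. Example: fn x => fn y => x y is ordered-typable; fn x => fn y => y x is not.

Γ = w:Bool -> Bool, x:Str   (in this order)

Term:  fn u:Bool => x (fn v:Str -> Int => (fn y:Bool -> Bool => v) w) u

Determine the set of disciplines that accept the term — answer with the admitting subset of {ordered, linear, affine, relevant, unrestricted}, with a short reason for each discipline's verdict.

admitted in: none
variable uses: w ×1; x ×1; u (λ-bound) ×1; v (λ-bound) ×1; y (λ-bound) ×0
use order (left to right): x, v, w, u
typing: ill-typed: non-function type Str applied to an argument
ordered ✗ (a type mismatch blocks all five)
linear ✗ (the type mismatch rejects it)
affine ✗ (not simply typable)
relevant ✗ (fails simple typing)
unrestricted ✗ (a type mismatch blocks all five)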